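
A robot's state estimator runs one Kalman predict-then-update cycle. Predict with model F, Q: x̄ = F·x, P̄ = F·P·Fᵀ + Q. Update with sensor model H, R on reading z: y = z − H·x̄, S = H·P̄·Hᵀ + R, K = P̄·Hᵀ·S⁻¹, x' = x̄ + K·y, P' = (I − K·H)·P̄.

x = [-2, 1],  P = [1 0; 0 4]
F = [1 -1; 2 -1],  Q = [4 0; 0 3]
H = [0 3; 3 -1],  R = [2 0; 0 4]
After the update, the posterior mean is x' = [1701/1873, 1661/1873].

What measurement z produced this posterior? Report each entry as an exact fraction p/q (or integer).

x̄ = F·x = [-3, -5]
P̄ = F·P·Fᵀ + Q = [9 6; 6 11]
S = H·P̄·Hᵀ + R = [101 21; 21 60]
K = P̄·Hᵀ·S⁻¹ = [213/1873 581/1873; 611/1873 14/5619]
x' − x̄ = [7320/1873, 11026/1873] = K·y
y = (KᵀK)⁻¹·Kᵀ·(x' − x̄) = [18, 6]
z = y + H·x̄ = [18, 6] + [-15, -4] = [3, 2]

z = [3, 2]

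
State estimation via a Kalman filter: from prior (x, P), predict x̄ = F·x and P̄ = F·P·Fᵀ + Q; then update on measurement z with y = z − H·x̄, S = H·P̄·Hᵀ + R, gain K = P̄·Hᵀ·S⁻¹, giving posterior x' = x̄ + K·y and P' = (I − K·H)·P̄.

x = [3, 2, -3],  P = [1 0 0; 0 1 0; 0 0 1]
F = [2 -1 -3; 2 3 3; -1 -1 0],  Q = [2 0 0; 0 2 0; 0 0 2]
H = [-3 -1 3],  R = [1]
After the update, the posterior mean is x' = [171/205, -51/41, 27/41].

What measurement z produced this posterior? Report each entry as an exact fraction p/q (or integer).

x̄ = F·x = [13, 3, -5]
P̄ = F·P·Fᵀ + Q = [16 -8 -1; -8 24 -5; -1 -5 4]
S = H·P̄·Hᵀ + R = [205]
K = P̄·Hᵀ·S⁻¹ = [-43/205; -3/41; 4/41]
x' − x̄ = [-2494/205, -174/41, 232/41] = K·y
y = (KᵀK)⁻¹·Kᵀ·(x' − x̄) = [58]
z = y + H·x̄ = [58] + [-57] = [1]

z = [1]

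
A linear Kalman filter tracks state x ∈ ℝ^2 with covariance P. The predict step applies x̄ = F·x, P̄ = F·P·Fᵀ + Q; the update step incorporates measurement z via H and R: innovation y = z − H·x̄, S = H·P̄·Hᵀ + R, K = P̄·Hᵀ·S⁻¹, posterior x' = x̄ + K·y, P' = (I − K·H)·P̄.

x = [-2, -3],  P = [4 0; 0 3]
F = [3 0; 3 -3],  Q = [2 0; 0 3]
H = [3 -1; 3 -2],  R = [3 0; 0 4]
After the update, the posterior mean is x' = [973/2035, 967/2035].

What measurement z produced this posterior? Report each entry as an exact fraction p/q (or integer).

z = [1, 1]

x̄ = F·x = [-6, 3]
P̄ = F·P·Fᵀ + Q = [38 36; 36 66]
S = H·P̄·Hᵀ + R = [195 150; 150 178]
K = P̄·Hᵀ·S⁻¹ = [1264/2035 -117/407; 1846/2035 -366/407]
x' − x̄ = [13183/2035, -5138/2035] = K·y
y = (KᵀK)⁻¹·Kᵀ·(x' − x̄) = [22, 25]
z = y + H·x̄ = [22, 25] + [-21, -24] = [1, 1]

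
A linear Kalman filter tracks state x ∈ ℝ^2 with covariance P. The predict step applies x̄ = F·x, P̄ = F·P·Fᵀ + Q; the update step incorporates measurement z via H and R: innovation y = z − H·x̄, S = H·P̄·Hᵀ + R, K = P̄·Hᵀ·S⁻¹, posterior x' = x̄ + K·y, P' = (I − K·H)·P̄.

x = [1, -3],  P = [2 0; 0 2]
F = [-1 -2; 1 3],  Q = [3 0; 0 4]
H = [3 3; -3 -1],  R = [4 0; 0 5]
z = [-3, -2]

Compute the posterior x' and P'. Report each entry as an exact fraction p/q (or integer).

x̄ = F·x = [5, -8]
P̄ = F·P·Fᵀ + Q = [13 -14; -14 24]
y = z − H·x̄ = [6, 5]
S = H·P̄·Hᵀ + R = [85 -21; -21 62]
K = P̄·Hᵀ·S⁻¹ = [-711/4829 -2188/4829; 2238/4829 2160/4829]
x' = x̄ + K·y = [8939/4829, -14404/4829]
P' = (I − K·H)·P̄ = [5944/4829 -6892/4829; -6892/4829 9876/4829]

x' = [8939/4829, -14404/4829]
P' = [5944/4829 -6892/4829; -6892/4829 9876/4829]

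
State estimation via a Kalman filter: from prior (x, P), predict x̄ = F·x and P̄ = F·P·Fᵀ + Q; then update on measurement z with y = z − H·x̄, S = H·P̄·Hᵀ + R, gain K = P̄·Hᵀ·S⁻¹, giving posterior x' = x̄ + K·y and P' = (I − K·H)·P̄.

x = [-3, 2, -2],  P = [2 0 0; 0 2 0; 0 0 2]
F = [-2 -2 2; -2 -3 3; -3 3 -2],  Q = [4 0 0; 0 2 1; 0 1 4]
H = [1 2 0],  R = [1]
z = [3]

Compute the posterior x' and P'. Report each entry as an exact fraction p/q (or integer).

x' = [882/341, 2/11, 5765/341]
P' = [1084/341 -16/11 1136/341; -16/11 10/11 -19/11; 1136/341 -19/11 14604/341]

x̄ = F·x = [-2, -6, 19]
P̄ = F·P·Fᵀ + Q = [28 32 -8; 32 46 -17; -8 -17 48]
y = z − H·x̄ = [17]
S = H·P̄·Hᵀ + R = [341]
K = P̄·Hᵀ·S⁻¹ = [92/341; 4/11; -42/341]
x' = x̄ + K·y = [882/341, 2/11, 5765/341]
P' = (I − K·H)·P̄ = [1084/341 -16/11 1136/341; -16/11 10/11 -19/11; 1136/341 -19/11 14604/341]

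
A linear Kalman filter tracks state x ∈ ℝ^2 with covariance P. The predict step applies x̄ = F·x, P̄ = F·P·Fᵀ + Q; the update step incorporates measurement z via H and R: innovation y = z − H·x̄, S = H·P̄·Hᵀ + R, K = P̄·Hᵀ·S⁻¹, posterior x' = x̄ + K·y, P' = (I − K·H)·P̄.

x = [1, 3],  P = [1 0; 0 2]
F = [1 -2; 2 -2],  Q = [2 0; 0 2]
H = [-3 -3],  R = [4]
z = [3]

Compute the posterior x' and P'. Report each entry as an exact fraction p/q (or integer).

x̄ = F·x = [-5, -4]
P̄ = F·P·Fᵀ + Q = [11 10; 10 14]
y = z − H·x̄ = [-24]
S = H·P̄·Hᵀ + R = [409]
K = P̄·Hᵀ·S⁻¹ = [-63/409; -72/409]
x' = x̄ + K·y = [-533/409, 92/409]
P' = (I − K·H)·P̄ = [530/409 -446/409; -446/409 542/409]

x' = [-533/409, 92/409]
P' = [530/409 -446/409; -446/409 542/409]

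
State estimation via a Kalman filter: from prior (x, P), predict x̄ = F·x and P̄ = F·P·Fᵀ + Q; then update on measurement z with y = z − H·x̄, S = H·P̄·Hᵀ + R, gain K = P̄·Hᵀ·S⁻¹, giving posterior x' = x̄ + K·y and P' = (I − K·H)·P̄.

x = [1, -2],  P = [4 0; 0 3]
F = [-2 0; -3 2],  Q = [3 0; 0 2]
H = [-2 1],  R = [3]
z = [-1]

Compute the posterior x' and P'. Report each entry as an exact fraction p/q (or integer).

x̄ = F·x = [-2, -7]
P̄ = F·P·Fᵀ + Q = [19 24; 24 50]
y = z − H·x̄ = [2]
S = H·P̄·Hᵀ + R = [33]
K = P̄·Hᵀ·S⁻¹ = [-14/33; 2/33]
x' = x̄ + K·y = [-94/33, -227/33]
P' = (I − K·H)·P̄ = [431/33 820/33; 820/33 1646/33]

x' = [-94/33, -227/33]
P' = [431/33 820/33; 820/33 1646/33]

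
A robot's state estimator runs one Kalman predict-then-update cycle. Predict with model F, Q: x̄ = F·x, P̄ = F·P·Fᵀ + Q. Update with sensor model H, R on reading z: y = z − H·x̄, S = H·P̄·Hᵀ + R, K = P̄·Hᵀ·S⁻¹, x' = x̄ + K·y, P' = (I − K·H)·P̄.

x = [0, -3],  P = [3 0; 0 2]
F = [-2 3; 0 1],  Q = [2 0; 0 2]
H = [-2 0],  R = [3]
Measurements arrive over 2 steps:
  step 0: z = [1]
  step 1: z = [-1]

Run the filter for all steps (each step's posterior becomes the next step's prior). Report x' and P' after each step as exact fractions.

step 0: x' = [-91/131, -189/131], P' = [96/131 18/131; 18/131 380/131]
step 1: x' = [385/929, -447/929], P' = [11550/15793 3312/15793; 3312/15793 40182/15793]

step 0: x̄ = F·x = [-9, -3]
step 0: P̄ = F·P·Fᵀ + Q = [32 6; 6 4]
step 0: y = z − H·x̄ = [-17]
step 0: S = H·P̄·Hᵀ + R = [131]
step 0: K = P̄·Hᵀ·S⁻¹ = [-64/131; -12/131]
step 0: x' = x̄ + K·y = [-91/131, -189/131]
step 0: P' = (I − K·H)·P̄ = [96/131 18/131; 18/131 380/131]
step 1: x̄ = F·x = [-385/131, -189/131]
step 1: P̄ = F·P·Fᵀ + Q = [3850/131 1104/131; 1104/131 642/131]
step 1: y = z − H·x̄ = [-901/131]
step 1: S = H·P̄·Hᵀ + R = [15793/131]
step 1: K = P̄·Hᵀ·S⁻¹ = [-7700/15793; -2208/15793]
step 1: x' = x̄ + K·y = [385/929, -447/929]
step 1: P' = (I − K·H)·P̄ = [11550/15793 3312/15793; 3312/15793 40182/15793]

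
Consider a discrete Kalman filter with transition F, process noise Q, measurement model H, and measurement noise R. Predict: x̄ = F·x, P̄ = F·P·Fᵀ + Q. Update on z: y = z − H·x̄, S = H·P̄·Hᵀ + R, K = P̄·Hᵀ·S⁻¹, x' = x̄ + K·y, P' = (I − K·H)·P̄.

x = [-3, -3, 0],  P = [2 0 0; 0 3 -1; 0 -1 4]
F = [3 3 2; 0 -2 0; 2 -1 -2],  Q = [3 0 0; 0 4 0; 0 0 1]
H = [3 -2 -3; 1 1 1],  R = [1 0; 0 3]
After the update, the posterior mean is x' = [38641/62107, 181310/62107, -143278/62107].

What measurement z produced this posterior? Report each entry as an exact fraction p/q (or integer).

x̄ = F·x = [-18, 6, -3]
P̄ = F·P·Fᵀ + Q = [52 -14 -5; -14 16 2; -5 2 24]
S = H·P̄·Hᵀ + R = [1031 28; 28 61]
K = P̄·Hᵀ·S⁻¹ = [11215/62107 28451/62107; -4992/62107 6364/62107; -6139/62107 24199/62107]
x' − x̄ = [1156567/62107, -191332/62107, 43043/62107] = K·y
y = (KᵀK)⁻¹·Kᵀ·(x' − x̄) = [60, 17]
z = y + H·x̄ = [60, 17] + [-57, -15] = [3, 2]

z = [3, 2]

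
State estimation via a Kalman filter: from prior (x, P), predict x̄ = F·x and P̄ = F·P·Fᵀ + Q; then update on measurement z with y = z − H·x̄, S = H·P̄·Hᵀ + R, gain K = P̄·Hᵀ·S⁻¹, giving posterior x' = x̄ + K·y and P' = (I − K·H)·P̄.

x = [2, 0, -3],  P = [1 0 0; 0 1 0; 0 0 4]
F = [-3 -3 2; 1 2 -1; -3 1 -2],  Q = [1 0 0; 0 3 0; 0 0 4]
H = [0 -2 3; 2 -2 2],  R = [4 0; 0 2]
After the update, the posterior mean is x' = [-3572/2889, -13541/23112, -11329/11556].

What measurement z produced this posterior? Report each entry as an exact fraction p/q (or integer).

z = [-2, -3]

x̄ = F·x = [-12, 5, 0]
P̄ = F·P·Fᵀ + Q = [35 -17 -10; -17 12 7; -10 7 30]
S = H·P̄·Hᵀ + R = [238 166; 166 310]
K = P̄·Hᵀ·S⁻¹ = [-794/2889 1208/2889; 3187/23112 -4987/23112; 4811/11556 -1607/11556]
x' − x̄ = [31096/2889, -129101/23112, -11329/11556] = K·y
y = (KᵀK)⁻¹·Kᵀ·(x' − x̄) = [8, 31]
z = y + H·x̄ = [8, 31] + [-10, -34] = [-2, -3]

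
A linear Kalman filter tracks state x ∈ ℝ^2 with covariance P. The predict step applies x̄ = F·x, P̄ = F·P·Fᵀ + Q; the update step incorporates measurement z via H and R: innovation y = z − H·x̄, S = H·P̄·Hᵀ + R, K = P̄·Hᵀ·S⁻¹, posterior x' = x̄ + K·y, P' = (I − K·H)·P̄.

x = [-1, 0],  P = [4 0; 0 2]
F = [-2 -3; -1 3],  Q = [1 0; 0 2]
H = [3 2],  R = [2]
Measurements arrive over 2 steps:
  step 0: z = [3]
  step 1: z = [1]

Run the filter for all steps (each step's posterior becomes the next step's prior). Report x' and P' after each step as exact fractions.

step 0: x̄ = F·x = [2, 1]
step 0: P̄ = F·P·Fᵀ + Q = [35 -10; -10 24]
step 0: y = z − H·x̄ = [-5]
step 0: S = H·P̄·Hᵀ + R = [293]
step 0: K = P̄·Hᵀ·S⁻¹ = [85/293; 18/293]
step 0: x' = x̄ + K·y = [161/293, 203/293]
step 0: P' = (I − K·H)·P̄ = [3030/293 -4460/293; -4460/293 6708/293]
step 1: x̄ = F·x = [-931/293, 448/293]
step 1: P̄ = F·P·Fᵀ + Q = [19265/293 -40932/293; -40932/293 90748/293]
step 1: y = z − H·x̄ = [2190/293]
step 1: S = H·P̄·Hᵀ + R = [45779/293]
step 1: K = P̄·Hᵀ·S⁻¹ = [-24069/45779; 58700/45779]
step 1: x' = x̄ + K·y = [-325363/45779, 508744/45779]
step 1: P' = (I − K·H)·P̄ = [1032818/45779 -1573296/45779; -1573296/45779 2418644/45779]

step 0: x' = [161/293, 203/293], P' = [3030/293 -4460/293; -4460/293 6708/293]
step 1: x' = [-325363/45779, 508744/45779], P' = [1032818/45779 -1573296/45779; -1573296/45779 2418644/45779]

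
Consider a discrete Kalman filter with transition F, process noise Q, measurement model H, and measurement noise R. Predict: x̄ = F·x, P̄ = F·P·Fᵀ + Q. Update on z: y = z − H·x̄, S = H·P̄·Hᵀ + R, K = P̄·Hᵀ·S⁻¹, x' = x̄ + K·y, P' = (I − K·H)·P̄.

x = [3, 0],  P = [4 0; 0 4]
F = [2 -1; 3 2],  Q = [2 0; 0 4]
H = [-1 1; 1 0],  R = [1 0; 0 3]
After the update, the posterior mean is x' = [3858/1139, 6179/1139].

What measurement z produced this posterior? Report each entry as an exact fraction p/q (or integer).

x̄ = F·x = [6, 9]
P̄ = F·P·Fᵀ + Q = [22 16; 16 56]
S = H·P̄·Hᵀ + R = [47 -6; -6 25]
K = P̄·Hᵀ·S⁻¹ = [-18/1139 998/1139; 1096/1139 992/1139]
x' − x̄ = [-2976/1139, -4072/1139] = K·y
y = (KᵀK)⁻¹·Kᵀ·(x' − x̄) = [-1, -3]
z = y + H·x̄ = [-1, -3] + [3, 6] = [2, 3]

z = [2, 3]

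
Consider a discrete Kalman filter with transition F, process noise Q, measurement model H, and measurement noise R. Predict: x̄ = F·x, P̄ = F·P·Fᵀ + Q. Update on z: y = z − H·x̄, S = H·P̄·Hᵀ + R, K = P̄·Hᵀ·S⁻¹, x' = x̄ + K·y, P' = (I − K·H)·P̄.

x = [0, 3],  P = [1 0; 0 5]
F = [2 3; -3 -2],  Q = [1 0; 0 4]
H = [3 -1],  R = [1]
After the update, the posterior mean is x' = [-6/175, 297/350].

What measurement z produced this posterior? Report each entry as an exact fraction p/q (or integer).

x̄ = F·x = [9, -6]
P̄ = F·P·Fᵀ + Q = [50 -36; -36 33]
S = H·P̄·Hᵀ + R = [700]
K = P̄·Hᵀ·S⁻¹ = [93/350; -141/700]
x' − x̄ = [-1581/175, 2397/350] = K·y
y = (KᵀK)⁻¹·Kᵀ·(x' − x̄) = [-34]
z = y + H·x̄ = [-34] + [33] = [-1]

z = [-1]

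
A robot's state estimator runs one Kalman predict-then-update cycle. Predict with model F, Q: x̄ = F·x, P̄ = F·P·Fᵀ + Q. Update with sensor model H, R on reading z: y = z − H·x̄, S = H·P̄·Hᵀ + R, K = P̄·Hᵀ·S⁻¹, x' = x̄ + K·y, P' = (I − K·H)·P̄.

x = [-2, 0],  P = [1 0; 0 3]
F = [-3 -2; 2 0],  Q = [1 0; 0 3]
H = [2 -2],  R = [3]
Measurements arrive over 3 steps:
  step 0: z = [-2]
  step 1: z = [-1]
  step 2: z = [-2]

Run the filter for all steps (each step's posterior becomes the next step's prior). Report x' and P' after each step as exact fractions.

step 0: x' = [-230/167, -96/167], P' = [538/167 454/167; 454/167 493/167]
step 1: x' = [-62212/101181, -15898/101181], P' = [217699/101181 165280/101181; 165280/101181 188371/101181]
step 2: x' = [-6509688/7985735, 6048124/39928675], P' = [3364108/1597147 12761762/7985735; 12761762/7985735 73233769/39928675]

step 0: x̄ = F·x = [6, -4]
step 0: P̄ = F·P·Fᵀ + Q = [22 -6; -6 7]
step 0: y = z − H·x̄ = [-22]
step 0: S = H·P̄·Hᵀ + R = [167]
step 0: K = P̄·Hᵀ·S⁻¹ = [56/167; -26/167]
step 0: x' = x̄ + K·y = [-230/167, -96/167]
step 0: P' = (I − K·H)·P̄ = [538/167 454/167; 454/167 493/167]
step 1: x̄ = F·x = [882/167, -460/167]
step 1: P̄ = F·P·Fᵀ + Q = [12429/167 -5044/167; -5044/167 2653/167]
step 1: y = z − H·x̄ = [-2851/167]
step 1: S = H·P̄·Hᵀ + R = [101181/167]
step 1: K = P̄·Hᵀ·S⁻¹ = [34946/101181; -15394/101181]
step 1: x' = x̄ + K·y = [-62212/101181, -15898/101181]
step 1: P' = (I − K·H)·P̄ = [217699/101181 165280/101181; 165280/101181 188371/101181]
step 2: x̄ = F·x = [218432/101181, -124424/101181]
step 2: P̄ = F·P·Fᵀ + Q = [4797316/101181 -1967314/101181; -1967314/101181 1174339/101181]
step 2: y = z − H·x̄ = [-888074/101181]
step 2: S = H·P̄·Hᵀ + R = [39928675/101181]
step 2: K = P̄·Hᵀ·S⁻¹ = [2705852/7985735; -6283306/39928675]
step 2: x' = x̄ + K·y = [-6509688/7985735, 6048124/39928675]
step 2: P' = (I − K·H)·P̄ = [3364108/1597147 12761762/7985735; 12761762/7985735 73233769/39928675]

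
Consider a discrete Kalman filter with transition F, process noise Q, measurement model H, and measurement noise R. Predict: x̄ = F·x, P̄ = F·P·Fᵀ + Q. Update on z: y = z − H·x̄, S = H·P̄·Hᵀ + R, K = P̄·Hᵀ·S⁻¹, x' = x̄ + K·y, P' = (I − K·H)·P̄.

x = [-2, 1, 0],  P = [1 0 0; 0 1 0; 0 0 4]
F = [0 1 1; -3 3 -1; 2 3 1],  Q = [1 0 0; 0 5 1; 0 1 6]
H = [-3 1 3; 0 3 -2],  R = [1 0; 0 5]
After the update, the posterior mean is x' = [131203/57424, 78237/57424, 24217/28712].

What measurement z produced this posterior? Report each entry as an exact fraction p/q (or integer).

x̄ = F·x = [1, 9, -1]
P̄ = F·P·Fᵀ + Q = [6 -1 7; -1 27 0; 7 0 23]
S = H·P̄·Hᵀ + R = [169 -6; -6 340]
K = P̄·Hᵀ·S⁻¹ = [289/28712 -2861/57424; 5343/28712 13869/57424; 4011/14356 -3743/28712]
x' − x̄ = [73779/57424, -438579/57424, 52929/28712] = K·y
y = (KᵀK)⁻¹·Kᵀ·(x' − x̄) = [-6, -27]
z = y + H·x̄ = [-6, -27] + [3, 29] = [-3, 2]

z = [-3, 2]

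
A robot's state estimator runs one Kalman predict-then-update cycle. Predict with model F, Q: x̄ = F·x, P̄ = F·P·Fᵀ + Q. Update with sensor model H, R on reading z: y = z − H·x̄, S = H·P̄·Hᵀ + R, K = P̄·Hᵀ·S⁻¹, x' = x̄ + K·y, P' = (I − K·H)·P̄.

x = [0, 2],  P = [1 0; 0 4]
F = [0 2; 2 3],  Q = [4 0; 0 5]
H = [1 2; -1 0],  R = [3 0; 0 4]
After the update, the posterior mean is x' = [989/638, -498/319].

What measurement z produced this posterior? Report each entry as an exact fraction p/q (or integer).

z = [-2, -3]

x̄ = F·x = [4, 6]
P̄ = F·P·Fᵀ + Q = [20 24; 24 45]
S = H·P̄·Hᵀ + R = [299 -68; -68 24]
K = P̄·Hᵀ·S⁻¹ = [34/319 -339/638; 138/319 72/319]
x' − x̄ = [-1563/638, -2412/319] = K·y
y = (KᵀK)⁻¹·Kᵀ·(x' − x̄) = [-18, 1]
z = y + H·x̄ = [-18, 1] + [16, -4] = [-2, -3]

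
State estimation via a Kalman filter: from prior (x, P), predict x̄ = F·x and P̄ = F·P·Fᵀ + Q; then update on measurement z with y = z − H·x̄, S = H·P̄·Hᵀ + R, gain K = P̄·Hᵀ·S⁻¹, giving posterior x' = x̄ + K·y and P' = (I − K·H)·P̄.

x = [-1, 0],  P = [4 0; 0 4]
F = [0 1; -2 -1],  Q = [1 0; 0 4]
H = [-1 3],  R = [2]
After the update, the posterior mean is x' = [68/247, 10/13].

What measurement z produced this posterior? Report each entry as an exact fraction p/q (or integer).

x̄ = F·x = [0, 2]
P̄ = F·P·Fᵀ + Q = [5 -4; -4 24]
S = H·P̄·Hᵀ + R = [247]
K = P̄·Hᵀ·S⁻¹ = [-17/247; 4/13]
x' − x̄ = [68/247, -16/13] = K·y
y = (KᵀK)⁻¹·Kᵀ·(x' − x̄) = [-4]
z = y + H·x̄ = [-4] + [6] = [2]

z = [2]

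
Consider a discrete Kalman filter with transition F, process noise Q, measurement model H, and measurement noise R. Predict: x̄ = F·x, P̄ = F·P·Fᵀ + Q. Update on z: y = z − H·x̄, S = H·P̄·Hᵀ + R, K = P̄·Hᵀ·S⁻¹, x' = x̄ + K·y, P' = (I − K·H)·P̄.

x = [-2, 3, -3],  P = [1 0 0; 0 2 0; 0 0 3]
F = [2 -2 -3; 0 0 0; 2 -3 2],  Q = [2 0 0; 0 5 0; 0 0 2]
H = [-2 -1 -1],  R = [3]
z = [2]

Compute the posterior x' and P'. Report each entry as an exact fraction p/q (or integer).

x̄ = F·x = [-1, 0, -19]
P̄ = F·P·Fᵀ + Q = [41 0 -2; 0 5 0; -2 0 36]
y = z − H·x̄ = [-19]
S = H·P̄·Hᵀ + R = [200]
K = P̄·Hᵀ·S⁻¹ = [-2/5; -1/40; -4/25]
x' = x̄ + K·y = [33/5, 19/40, -399/25]
P' = (I − K·H)·P̄ = [9 -2 -74/5; -2 39/8 -4/5; -74/5 -4/5 772/25]

x' = [33/5, 19/40, -399/25]
P' = [9 -2 -74/5; -2 39/8 -4/5; -74/5 -4/5 772/25]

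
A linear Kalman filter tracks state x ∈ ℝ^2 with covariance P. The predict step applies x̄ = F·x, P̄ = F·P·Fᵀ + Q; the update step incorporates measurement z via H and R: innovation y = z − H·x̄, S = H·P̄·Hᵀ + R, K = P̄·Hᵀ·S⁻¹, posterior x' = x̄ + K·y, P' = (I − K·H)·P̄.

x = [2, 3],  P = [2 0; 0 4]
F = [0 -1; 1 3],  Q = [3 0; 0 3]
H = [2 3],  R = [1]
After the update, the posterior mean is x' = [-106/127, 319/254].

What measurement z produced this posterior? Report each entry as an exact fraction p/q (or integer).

z = [2]

x̄ = F·x = [-3, 11]
P̄ = F·P·Fᵀ + Q = [7 -12; -12 41]
S = H·P̄·Hᵀ + R = [254]
K = P̄·Hᵀ·S⁻¹ = [-11/127; 99/254]
x' − x̄ = [275/127, -2475/254] = K·y
y = (KᵀK)⁻¹·Kᵀ·(x' − x̄) = [-25]
z = y + H·x̄ = [-25] + [27] = [2]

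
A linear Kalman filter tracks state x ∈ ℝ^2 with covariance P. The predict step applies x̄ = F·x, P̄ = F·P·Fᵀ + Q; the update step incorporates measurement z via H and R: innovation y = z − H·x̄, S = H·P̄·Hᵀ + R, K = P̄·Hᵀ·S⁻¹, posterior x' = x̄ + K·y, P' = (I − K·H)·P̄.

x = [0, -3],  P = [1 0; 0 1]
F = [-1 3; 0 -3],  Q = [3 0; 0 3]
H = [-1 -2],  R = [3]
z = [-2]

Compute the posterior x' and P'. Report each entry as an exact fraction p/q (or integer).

x̄ = F·x = [-9, 9]
P̄ = F·P·Fᵀ + Q = [13 -9; -9 12]
y = z − H·x̄ = [7]
S = H·P̄·Hᵀ + R = [28]
K = P̄·Hᵀ·S⁻¹ = [5/28; -15/28]
x' = x̄ + K·y = [-31/4, 21/4]
P' = (I − K·H)·P̄ = [339/28 -177/28; -177/28 111/28]

x' = [-31/4, 21/4]
P' = [339/28 -177/28; -177/28 111/28]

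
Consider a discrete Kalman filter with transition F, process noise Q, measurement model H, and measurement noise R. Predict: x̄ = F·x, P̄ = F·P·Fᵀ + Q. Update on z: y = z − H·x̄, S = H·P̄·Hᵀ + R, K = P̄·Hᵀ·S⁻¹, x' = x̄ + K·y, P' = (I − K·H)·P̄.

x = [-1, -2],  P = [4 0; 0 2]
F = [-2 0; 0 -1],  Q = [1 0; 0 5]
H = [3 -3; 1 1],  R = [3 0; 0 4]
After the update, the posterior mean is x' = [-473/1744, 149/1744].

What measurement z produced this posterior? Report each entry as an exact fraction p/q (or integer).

x̄ = F·x = [2, 2]
P̄ = F·P·Fᵀ + Q = [17 0; 0 7]
S = H·P̄·Hᵀ + R = [219 30; 30 28]
K = P̄·Hᵀ·S⁻¹ = [153/872 731/1744; -133/872 721/1744]
x' − x̄ = [-3961/1744, -3339/1744] = K·y
y = (KᵀK)⁻¹·Kᵀ·(x' − x̄) = [-1, -5]
z = y + H·x̄ = [-1, -5] + [0, 4] = [-1, -1]

z = [-1, -1]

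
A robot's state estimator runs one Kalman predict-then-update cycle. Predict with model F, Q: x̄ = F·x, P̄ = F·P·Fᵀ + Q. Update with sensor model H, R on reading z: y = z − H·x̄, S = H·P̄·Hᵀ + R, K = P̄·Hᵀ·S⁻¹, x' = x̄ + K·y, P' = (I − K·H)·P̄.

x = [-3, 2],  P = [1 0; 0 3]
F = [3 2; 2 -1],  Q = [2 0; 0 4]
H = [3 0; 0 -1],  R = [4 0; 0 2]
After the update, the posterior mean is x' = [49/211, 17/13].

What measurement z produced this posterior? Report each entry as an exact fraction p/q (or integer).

z = [1, -3]

x̄ = F·x = [-5, -8]
P̄ = F·P·Fᵀ + Q = [23 0; 0 11]
S = H·P̄·Hᵀ + R = [211 0; 0 13]
K = P̄·Hᵀ·S⁻¹ = [69/211 0; 0 -11/13]
x' − x̄ = [1104/211, 121/13] = K·y
y = (KᵀK)⁻¹·Kᵀ·(x' − x̄) = [16, -11]
z = y + H·x̄ = [16, -11] + [-15, 8] = [1, -3]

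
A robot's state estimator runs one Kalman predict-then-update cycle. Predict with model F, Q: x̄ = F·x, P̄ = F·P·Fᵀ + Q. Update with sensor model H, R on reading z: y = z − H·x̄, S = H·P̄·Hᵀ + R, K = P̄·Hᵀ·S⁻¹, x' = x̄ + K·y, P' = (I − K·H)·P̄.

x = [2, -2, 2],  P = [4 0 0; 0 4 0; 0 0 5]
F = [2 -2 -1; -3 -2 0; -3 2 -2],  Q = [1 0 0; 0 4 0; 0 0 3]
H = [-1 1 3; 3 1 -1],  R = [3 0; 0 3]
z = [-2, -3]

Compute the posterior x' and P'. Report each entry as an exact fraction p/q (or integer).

x' = [-599886/305503, 373438/305503, -536927/305503]
P' = [1658266/305503 -3155576/305503 1603390/305503; -3155576/305503 6554344/305503 -3159500/305503; 1603390/305503 -3159500/305503 1662775/305503]

x̄ = F·x = [6, -2, -14]
P̄ = F·P·Fᵀ + Q = [38 -8 -30; -8 56 20; -30 20 75]
y = z − H·x̄ = [48, -33]
S = H·P̄·Hᵀ + R = [1088 -559; -559 568]
K = P̄·Hᵀ·S⁻¹ = [-1224/305503 71944/305503; 77140/305503 82372/305503; 75145/305503 -4035/305503]
x' = x̄ + K·y = [-599886/305503, 373438/305503, -536927/305503]
P' = (I − K·H)·P̄ = [1658266/305503 -3155576/305503 1603390/305503; -3155576/305503 6554344/305503 -3159500/305503; 1603390/305503 -3159500/305503 1662775/305503]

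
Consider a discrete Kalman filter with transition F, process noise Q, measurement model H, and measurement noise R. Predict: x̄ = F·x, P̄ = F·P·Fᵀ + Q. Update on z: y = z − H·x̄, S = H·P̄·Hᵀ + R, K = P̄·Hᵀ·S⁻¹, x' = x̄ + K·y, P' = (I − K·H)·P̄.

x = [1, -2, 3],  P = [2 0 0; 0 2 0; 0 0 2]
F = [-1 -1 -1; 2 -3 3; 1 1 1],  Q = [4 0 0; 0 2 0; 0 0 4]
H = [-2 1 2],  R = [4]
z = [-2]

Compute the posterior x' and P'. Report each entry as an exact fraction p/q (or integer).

x̄ = F·x = [-2, 17, 2]
P̄ = F·P·Fᵀ + Q = [10 -4 -6; -4 46 4; -6 4 10]
y = z − H·x̄ = [-27]
S = H·P̄·Hᵀ + R = [210]
K = P̄·Hᵀ·S⁻¹ = [-6/35; 31/105; 6/35]
x' = x̄ + K·y = [92/35, 316/35, -92/35]
P' = (I − K·H)·P̄ = [134/35 232/35 6/35; 232/35 2908/105 -232/35; 6/35 -232/35 134/35]

x' = [92/35, 316/35, -92/35]
P' = [134/35 232/35 6/35; 232/35 2908/105 -232/35; 6/35 -232/35 134/35]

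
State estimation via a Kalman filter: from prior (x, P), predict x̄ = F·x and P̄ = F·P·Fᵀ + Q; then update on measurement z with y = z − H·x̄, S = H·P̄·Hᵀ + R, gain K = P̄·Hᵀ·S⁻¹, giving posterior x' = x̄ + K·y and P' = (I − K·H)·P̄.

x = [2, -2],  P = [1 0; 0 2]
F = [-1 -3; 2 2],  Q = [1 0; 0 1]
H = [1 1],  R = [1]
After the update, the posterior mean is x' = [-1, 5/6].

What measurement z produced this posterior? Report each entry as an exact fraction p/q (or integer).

x̄ = F·x = [4, 0]
P̄ = F·P·Fᵀ + Q = [20 -14; -14 13]
S = H·P̄·Hᵀ + R = [6]
K = P̄·Hᵀ·S⁻¹ = [1; -1/6]
x' − x̄ = [-5, 5/6] = K·y
y = (KᵀK)⁻¹·Kᵀ·(x' − x̄) = [-5]
z = y + H·x̄ = [-5] + [4] = [-1]

z = [-1]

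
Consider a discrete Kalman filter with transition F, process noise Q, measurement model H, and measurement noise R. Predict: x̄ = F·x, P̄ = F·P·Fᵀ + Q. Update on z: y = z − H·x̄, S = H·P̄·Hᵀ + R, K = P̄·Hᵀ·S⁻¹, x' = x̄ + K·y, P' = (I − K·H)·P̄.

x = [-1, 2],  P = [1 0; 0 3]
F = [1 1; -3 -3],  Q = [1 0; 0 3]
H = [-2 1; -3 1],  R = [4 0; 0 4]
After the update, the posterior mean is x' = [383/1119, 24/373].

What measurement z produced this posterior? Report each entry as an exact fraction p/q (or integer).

z = [2, -3]

x̄ = F·x = [1, -3]
P̄ = F·P·Fᵀ + Q = [5 -12; -12 39]
S = H·P̄·Hᵀ + R = [111 129; 129 160]
K = P̄·Hᵀ·S⁻¹ = [-37/1119 -53/373; 135/373 66/373]
x' − x̄ = [-736/1119, 1143/373] = K·y
y = (KᵀK)⁻¹·Kᵀ·(x' − x̄) = [7, 3]
z = y + H·x̄ = [7, 3] + [-5, -6] = [2, -3]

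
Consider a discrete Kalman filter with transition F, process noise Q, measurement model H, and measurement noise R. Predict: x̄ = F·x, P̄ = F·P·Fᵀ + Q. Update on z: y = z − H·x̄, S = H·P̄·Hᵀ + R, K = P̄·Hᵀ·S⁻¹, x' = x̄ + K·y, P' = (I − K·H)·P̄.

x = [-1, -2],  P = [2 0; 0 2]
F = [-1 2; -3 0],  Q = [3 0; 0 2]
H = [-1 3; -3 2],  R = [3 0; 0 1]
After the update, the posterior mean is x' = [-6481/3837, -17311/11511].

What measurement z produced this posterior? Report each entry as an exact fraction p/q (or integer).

z = [-3, 2]

x̄ = F·x = [-3, 3]
P̄ = F·P·Fᵀ + Q = [13 6; 6 20]
S = H·P̄·Hᵀ + R = [160 93; 93 126]
K = P̄·Hᵀ·S⁻¹ = [349/1279 -1595/3837; 1586/3837 -1502/11511]
x' − x̄ = [5030/3837, -51844/11511] = K·y
y = (KᵀK)⁻¹·Kᵀ·(x' − x̄) = [-15, -13]
z = y + H·x̄ = [-15, -13] + [12, 15] = [-3, 2]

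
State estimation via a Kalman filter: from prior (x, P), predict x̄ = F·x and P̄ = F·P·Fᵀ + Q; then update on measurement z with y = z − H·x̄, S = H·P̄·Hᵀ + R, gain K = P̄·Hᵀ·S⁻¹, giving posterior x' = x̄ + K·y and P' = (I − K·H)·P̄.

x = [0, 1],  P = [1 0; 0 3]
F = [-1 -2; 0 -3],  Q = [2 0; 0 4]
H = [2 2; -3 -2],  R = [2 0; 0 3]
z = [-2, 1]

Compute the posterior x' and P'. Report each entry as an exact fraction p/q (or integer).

x̄ = F·x = [-2, -3]
P̄ = F·P·Fᵀ + Q = [15 18; 18 31]
y = z − H·x̄ = [8, -11]
S = H·P̄·Hᵀ + R = [330 -394; -394 478]
K = P̄·Hᵀ·S⁻¹ = [-183/1252 -363/1252; 285/626 83/626]
x' = x̄ + K·y = [25/1252, -511/626]
P' = (I − K·H)·P̄ = [1455/1252 -819/626; -819/626 552/313]

x' = [25/1252, -511/626]
P' = [1455/1252 -819/626; -819/626 552/313]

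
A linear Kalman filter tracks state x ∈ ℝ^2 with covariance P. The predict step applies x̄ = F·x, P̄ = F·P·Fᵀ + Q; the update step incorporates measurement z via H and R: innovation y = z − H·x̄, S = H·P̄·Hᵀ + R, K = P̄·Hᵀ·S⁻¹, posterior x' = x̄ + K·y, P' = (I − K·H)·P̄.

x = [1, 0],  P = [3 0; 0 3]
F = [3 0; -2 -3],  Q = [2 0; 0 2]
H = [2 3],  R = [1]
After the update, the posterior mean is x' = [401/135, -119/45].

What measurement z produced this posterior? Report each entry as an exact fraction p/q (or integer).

x̄ = F·x = [3, -2]
P̄ = F·P·Fᵀ + Q = [29 -18; -18 41]
S = H·P̄·Hᵀ + R = [270]
K = P̄·Hᵀ·S⁻¹ = [2/135; 29/90]
x' − x̄ = [-4/135, -29/45] = K·y
y = (KᵀK)⁻¹·Kᵀ·(x' − x̄) = [-2]
z = y + H·x̄ = [-2] + [0] = [-2]

z = [-2]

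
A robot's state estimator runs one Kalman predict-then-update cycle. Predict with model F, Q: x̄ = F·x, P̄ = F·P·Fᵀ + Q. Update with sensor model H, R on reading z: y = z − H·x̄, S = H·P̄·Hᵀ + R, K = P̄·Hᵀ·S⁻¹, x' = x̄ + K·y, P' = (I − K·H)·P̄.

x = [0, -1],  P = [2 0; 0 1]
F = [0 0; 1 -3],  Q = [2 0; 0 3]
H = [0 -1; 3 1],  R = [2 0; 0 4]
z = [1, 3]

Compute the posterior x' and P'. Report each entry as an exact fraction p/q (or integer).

x̄ = F·x = [0, 3]
P̄ = F·P·Fᵀ + Q = [2 0; 0 14]
y = z − H·x̄ = [4, 0]
S = H·P̄·Hᵀ + R = [16 -14; -14 36]
K = P̄·Hᵀ·S⁻¹ = [21/95 24/95; -77/95 7/95]
x' = x̄ + K·y = [84/95, -23/95]
P' = (I − K·H)·P̄ = [46/95 -42/95; -42/95 154/95]

x' = [84/95, -23/95]
P' = [46/95 -42/95; -42/95 154/95]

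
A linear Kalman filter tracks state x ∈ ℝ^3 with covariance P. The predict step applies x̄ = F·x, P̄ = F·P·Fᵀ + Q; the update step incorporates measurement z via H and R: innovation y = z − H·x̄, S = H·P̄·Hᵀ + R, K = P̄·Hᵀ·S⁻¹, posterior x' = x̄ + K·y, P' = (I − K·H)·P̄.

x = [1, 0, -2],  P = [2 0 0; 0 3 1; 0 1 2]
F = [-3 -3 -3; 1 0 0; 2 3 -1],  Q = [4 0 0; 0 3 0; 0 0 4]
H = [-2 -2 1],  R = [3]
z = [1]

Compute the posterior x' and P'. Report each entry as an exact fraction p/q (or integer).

x' = [97/98, 52/49, 71/14]
P' = [2841/490 -879/245 45/14; -879/245 1207/245 19/7; 45/14 19/7 25/2]

x̄ = F·x = [3, 1, 4]
P̄ = F·P·Fᵀ + Q = [85 -6 -39; -6 5 4; -39 4 35]
y = z − H·x̄ = [5]
S = H·P̄·Hᵀ + R = [490]
K = P̄·Hᵀ·S⁻¹ = [-197/490; 3/245; 3/14]
x' = x̄ + K·y = [97/98, 52/49, 71/14]
P' = (I − K·H)·P̄ = [2841/490 -879/245 45/14; -879/245 1207/245 19/7; 45/14 19/7 25/2]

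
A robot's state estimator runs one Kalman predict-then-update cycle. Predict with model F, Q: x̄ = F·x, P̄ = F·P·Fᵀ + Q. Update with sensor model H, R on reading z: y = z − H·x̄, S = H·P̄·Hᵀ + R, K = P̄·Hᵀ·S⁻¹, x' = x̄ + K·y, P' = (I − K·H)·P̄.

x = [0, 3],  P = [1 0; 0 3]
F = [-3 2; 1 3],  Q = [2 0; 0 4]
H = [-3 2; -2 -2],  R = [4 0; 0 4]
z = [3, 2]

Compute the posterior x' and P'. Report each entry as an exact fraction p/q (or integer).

x' = [-6165/6637, 770/6637]
P' = [2090/6637 541/6637; 541/6637 6771/13274]

x̄ = F·x = [6, 9]
P̄ = F·P·Fᵀ + Q = [23 15; 15 32]
y = z − H·x̄ = [3, 32]
S = H·P̄·Hᵀ + R = [159 40; 40 344]
K = P̄·Hᵀ·S⁻¹ = [-1297/6637 -2631/13274; 1287/6637 -7853/26548]
x' = x̄ + K·y = [-6165/6637, 770/6637]
P' = (I − K·H)·P̄ = [2090/6637 541/6637; 541/6637 6771/13274]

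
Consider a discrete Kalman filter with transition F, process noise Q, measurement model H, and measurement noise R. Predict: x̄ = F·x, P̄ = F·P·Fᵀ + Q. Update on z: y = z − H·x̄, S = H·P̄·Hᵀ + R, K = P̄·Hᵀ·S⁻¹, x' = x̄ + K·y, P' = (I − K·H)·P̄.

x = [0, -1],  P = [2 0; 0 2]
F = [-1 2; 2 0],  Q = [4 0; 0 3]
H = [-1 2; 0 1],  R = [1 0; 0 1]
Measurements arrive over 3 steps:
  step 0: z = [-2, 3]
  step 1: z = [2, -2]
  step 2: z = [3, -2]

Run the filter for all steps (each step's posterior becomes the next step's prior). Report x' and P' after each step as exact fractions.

step 0: x' = [9/2, 49/32], P' = [22/7 17/14; 17/14 149/224]
step 1: x' = [-5975/2303, -4679/9212], P' = [5318/2303 4159/4606; 4159/4606 5071/9212]
step 2: x' = [-156183/49916, -12809/24958], P' = [172487/74874 22429/24958; 22429/24958 27319/49916]

step 0: x̄ = F·x = [-2, 0]
step 0: P̄ = F·P·Fᵀ + Q = [14 -4; -4 11]
step 0: y = z − H·x̄ = [-4, 3]
step 0: S = H·P̄·Hᵀ + R = [75 26; 26 12]
step 0: K = P̄·Hᵀ·S⁻¹ = [-5/7 17/14; 13/112 149/224]
step 0: x' = x̄ + K·y = [9/2, 49/32]
step 0: P' = (I − K·H)·P̄ = [22/7 17/14; 17/14 149/224]
step 1: x̄ = F·x = [-23/16, 9]
step 1: P̄ = F·P·Fᵀ + Q = [277/56 -10/7; -10/7 109/7]
step 1: y = z − H·x̄ = [-279/16, -11]
step 1: S = H·P̄·Hᵀ + R = [4141/56 228/7; 228/7 116/7]
step 1: K = P̄·Hᵀ·S⁻¹ = [-1159/2303 4159/4606; 456/2303 5071/9212]
step 1: x' = x̄ + K·y = [-5975/2303, -4679/9212]
step 1: P' = (I − K·H)·P̄ = [5318/2303 4159/4606; 4159/4606 5071/9212]
step 2: x̄ = F·x = [7271/4606, -11950/2303]
step 2: P̄ = F·P·Fᵀ + Q = [11283/2303 -2318/2303; -2318/2303 28181/2303]
step 2: y = z − H·x̄ = [68889/4606, 7344/2303]
step 2: S = H·P̄·Hᵀ + R = [135582/2303 58680/2303; 58680/2303 30484/2303]
step 2: K = P̄·Hᵀ·S⁻¹ = [-37913/74874 22429/24958; 2445/12479 27319/49916]
step 2: x' = x̄ + K·y = [-156183/49916, -12809/24958]
step 2: P' = (I − K·H)·P̄ = [172487/74874 22429/24958; 22429/24958 27319/49916]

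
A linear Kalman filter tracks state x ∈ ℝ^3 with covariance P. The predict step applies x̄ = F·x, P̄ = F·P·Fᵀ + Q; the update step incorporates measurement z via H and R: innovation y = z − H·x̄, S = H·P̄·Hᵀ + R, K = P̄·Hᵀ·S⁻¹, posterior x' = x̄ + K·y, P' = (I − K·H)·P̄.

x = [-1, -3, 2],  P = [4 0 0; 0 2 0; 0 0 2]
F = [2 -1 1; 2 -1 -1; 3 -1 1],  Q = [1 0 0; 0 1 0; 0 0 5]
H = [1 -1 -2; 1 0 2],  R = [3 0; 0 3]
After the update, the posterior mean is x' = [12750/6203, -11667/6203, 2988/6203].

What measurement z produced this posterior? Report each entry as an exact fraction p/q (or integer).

x̄ = F·x = [3, -1, 2]
P̄ = F·P·Fᵀ + Q = [21 16 28; 16 21 24; 28 24 45]
S = H·P̄·Hᵀ + R = [177 -223; -223 316]
K = P̄·Hᵀ·S⁻¹ = [1055/6203 2256/6203; -2476/6203 -491/6203; -862/6203 1708/6203]
x' − x̄ = [-5859/6203, -5464/6203, -9418/6203] = K·y
y = (KᵀK)⁻¹·Kᵀ·(x' − x̄) = [3, -4]
z = y + H·x̄ = [3, -4] + [0, 7] = [3, 3]

z = [3, 3]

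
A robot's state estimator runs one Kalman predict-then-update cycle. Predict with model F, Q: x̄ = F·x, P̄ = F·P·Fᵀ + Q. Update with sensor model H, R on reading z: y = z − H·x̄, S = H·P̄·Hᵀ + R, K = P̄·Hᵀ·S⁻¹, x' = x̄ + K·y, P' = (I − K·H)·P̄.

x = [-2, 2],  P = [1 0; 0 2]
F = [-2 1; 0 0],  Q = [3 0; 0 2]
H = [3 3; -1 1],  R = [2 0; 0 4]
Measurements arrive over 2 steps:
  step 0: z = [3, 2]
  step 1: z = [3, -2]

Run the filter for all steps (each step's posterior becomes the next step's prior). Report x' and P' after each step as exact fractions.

step 0: x' = [78/179, 322/537], P' = [126/179 -102/179; -102/179 350/537]
step 1: x' = [48778/40127, -8914/40127], P' = [28182/40127 -22814/40127; -22814/40127 182782/280889]

step 0: x̄ = F·x = [6, 0]
step 0: P̄ = F·P·Fᵀ + Q = [9 0; 0 2]
step 0: y = z − H·x̄ = [-15, 8]
step 0: S = H·P̄·Hᵀ + R = [101 -21; -21 15]
step 0: K = P̄·Hᵀ·S⁻¹ = [36/179 -57/179; 22/179 164/537]
step 0: x' = x̄ + K·y = [78/179, 322/537]
step 0: P' = (I − K·H)·P̄ = [126/179 -102/179; -102/179 350/537]
step 1: x̄ = F·x = [-146/537, 0]
step 1: P̄ = F·P·Fᵀ + Q = [4697/537 0; 0 2]
step 1: y = z − H·x̄ = [683/179, -1220/537]
step 1: S = H·P̄·Hᵀ + R = [17671/179 -3623/179; -3623/179 7919/537]
step 1: K = P̄·Hᵀ·S⁻¹ = [8052/40127 -12749/40127; 34626/280889 85620/280889]
step 1: x' = x̄ + K·y = [48778/40127, -8914/40127]
step 1: P' = (I − K·H)·P̄ = [28182/40127 -22814/40127; -22814/40127 182782/280889]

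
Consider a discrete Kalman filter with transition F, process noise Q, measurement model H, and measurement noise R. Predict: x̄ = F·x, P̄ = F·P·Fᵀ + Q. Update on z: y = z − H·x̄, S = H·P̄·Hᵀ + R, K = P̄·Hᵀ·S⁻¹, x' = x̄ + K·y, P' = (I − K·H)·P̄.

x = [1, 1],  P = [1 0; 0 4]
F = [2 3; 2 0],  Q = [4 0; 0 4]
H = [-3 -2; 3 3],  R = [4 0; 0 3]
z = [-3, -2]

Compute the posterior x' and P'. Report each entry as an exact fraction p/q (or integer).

x̄ = F·x = [5, 2]
P̄ = F·P·Fᵀ + Q = [44 4; 4 8]
y = z − H·x̄ = [16, -23]
S = H·P̄·Hᵀ + R = [480 -504; -504 543]
K = P̄·Hᵀ·S⁻¹ = [-287/552 -5/23; 245/552 11/23]
x' = x̄ + K·y = [116/69, -131/69]
P' = (I − K·H)·P̄ = [347/138 -377/138; -377/138 443/138]

x' = [116/69, -131/69]
P' = [347/138 -377/138; -377/138 443/138]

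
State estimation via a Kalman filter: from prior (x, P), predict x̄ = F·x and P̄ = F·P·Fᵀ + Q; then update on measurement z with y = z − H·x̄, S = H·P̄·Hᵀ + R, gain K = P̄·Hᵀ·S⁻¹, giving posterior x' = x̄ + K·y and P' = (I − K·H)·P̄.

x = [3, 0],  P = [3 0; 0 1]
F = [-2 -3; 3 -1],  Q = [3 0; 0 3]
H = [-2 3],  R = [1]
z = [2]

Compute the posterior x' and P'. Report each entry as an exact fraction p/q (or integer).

x' = [105/556, 453/556]
P' = [4695/556 3099/556; 3099/556 2107/556]

x̄ = F·x = [-6, 9]
P̄ = F·P·Fᵀ + Q = [24 -15; -15 31]
y = z − H·x̄ = [-37]
S = H·P̄·Hᵀ + R = [556]
K = P̄·Hᵀ·S⁻¹ = [-93/556; 123/556]
x' = x̄ + K·y = [105/556, 453/556]
P' = (I − K·H)·P̄ = [4695/556 3099/556; 3099/556 2107/556]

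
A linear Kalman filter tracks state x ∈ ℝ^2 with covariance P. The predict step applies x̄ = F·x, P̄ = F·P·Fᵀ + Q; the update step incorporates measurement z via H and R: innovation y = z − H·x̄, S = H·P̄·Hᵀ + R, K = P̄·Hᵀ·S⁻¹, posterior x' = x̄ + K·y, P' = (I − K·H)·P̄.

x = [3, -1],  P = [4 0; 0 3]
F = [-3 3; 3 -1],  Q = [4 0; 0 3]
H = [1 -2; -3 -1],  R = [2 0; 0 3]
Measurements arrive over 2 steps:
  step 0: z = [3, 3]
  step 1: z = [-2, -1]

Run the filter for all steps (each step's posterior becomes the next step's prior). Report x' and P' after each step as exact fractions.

step 0: x' = [-940/2259, -7121/4518], P' = [212/753 -5/753; -5/753 623/1506]
step 1: x' = [-262697/1975851, 366755/439078], P' = [545204/1975851 -1935/219539; -1935/219539 172119/439078]

step 0: x̄ = F·x = [-12, 10]
step 0: P̄ = F·P·Fᵀ + Q = [67 -45; -45 42]
step 0: y = z − H·x̄ = [35, -23]
step 0: S = H·P̄·Hᵀ + R = [417 -342; -342 378]
step 0: K = P̄·Hᵀ·S⁻¹ = [37/251 -631/2259; -314/753 -593/4518]
step 0: x' = x̄ + K·y = [-940/2259, -7121/4518]
step 0: P' = (I − K·H)·P̄ = [212/753 -5/753; -5/753 623/1506]
step 1: x̄ = F·x = [-1747/502, 1481/4518]
step 1: P̄ = F·P·Fᵀ + Q = [5209/502 -1935/502; -1935/502 9017/1506]
step 1: y = z − H·x̄ = [9649/4518, -25103/2259]
step 1: S = H·P̄·Hᵀ + R = [77927/1506 -28936/753; -28936/753 59674/753]
step 1: K = P̄·Hᵀ·S⁻¹ = [290017/1975851 -539399/1975851; -87027/219539 -53503/439078]
step 1: x' = x̄ + K·y = [-262697/1975851, 366755/439078]
step 1: P' = (I − K·H)·P̄ = [545204/1975851 -1935/219539; -1935/219539 172119/439078]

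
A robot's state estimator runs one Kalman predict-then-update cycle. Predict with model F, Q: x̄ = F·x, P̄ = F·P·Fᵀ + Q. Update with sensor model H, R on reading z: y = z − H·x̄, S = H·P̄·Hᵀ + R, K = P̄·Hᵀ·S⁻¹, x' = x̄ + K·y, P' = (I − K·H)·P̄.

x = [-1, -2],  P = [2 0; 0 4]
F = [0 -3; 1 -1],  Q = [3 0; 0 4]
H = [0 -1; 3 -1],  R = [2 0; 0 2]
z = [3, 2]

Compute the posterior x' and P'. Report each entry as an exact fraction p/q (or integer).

x' = [-93/704, -1725/704]
P' = [285/704 381/704; 381/704 1117/704]

x̄ = F·x = [6, 1]
P̄ = F·P·Fᵀ + Q = [39 12; 12 10]
y = z − H·x̄ = [4, -15]
S = H·P̄·Hᵀ + R = [12 -26; -26 291]
K = P̄·Hᵀ·S⁻¹ = [-381/1408 237/704; -1117/1408 13/704]
x' = x̄ + K·y = [-93/704, -1725/704]
P' = (I − K·H)·P̄ = [285/704 381/704; 381/704 1117/704]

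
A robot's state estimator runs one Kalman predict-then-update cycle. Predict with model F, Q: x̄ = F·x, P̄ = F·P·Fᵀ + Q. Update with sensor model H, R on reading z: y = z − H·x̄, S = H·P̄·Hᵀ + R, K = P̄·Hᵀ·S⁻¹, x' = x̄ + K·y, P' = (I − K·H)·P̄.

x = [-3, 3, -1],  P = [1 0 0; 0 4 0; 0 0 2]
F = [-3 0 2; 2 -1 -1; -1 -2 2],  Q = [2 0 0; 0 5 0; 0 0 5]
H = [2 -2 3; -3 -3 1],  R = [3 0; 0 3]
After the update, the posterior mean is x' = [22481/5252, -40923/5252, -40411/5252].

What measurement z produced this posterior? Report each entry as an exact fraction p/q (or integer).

x̄ = F·x = [7, -8, -5]
P̄ = F·P·Fᵀ + Q = [19 -10 11; -10 15 2; 11 2 30]
S = H·P̄·Hᵀ + R = [597 -33; -33 81]
K = P̄·Hᵀ·S⁻¹ = [2281/15756 -2183/15756; -1331/15756 -3071/15756; 939/5252 -201/5252]
x' − x̄ = [-14283/5252, 1093/5252, -14151/5252] = K·y
y = (KᵀK)⁻¹·Kᵀ·(x' − x̄) = [-14, 5]
z = y + H·x̄ = [-14, 5] + [15, -2] = [1, 3]

z = [1, 3]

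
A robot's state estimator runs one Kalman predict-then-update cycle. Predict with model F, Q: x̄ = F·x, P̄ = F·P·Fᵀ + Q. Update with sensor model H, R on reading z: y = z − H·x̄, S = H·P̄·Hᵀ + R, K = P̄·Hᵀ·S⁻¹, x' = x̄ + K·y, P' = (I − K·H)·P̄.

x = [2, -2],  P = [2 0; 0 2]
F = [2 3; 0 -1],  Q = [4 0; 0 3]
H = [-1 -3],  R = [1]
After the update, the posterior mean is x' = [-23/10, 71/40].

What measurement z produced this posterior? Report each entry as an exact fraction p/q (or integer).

x̄ = F·x = [-2, 2]
P̄ = F·P·Fᵀ + Q = [30 -6; -6 5]
S = H·P̄·Hᵀ + R = [40]
K = P̄·Hᵀ·S⁻¹ = [-3/10; -9/40]
x' − x̄ = [-3/10, -9/40] = K·y
y = (KᵀK)⁻¹·Kᵀ·(x' − x̄) = [1]
z = y + H·x̄ = [1] + [-4] = [-3]

z = [-3]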